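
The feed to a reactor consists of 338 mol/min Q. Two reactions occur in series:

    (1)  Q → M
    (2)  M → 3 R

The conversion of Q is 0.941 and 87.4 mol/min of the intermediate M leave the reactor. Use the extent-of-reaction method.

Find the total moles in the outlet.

Conversion of Q: Q consumed = 1ξ₁ = 0.941 × 338 → ξ₁ = 318.1 mol/min.
M balance: n_M = 0 + 1ξ₁ − 1ξ₂ = 87.4 → ξ₂ = (1·318.1 − 87.4)/1 = 230.7 mol/min.
Outlet amounts (n = n₀ + Σ ν·ξ):
  Q: 338 − 1(318.1) = 19.94
  M: 0 + 1(318.1) − 1(230.7) = 87.4
  R: 0 + 3(230.7) = 692
Total out = 19.94 + 87.4 + 692 = 799.3 mol/min.

799 mol/min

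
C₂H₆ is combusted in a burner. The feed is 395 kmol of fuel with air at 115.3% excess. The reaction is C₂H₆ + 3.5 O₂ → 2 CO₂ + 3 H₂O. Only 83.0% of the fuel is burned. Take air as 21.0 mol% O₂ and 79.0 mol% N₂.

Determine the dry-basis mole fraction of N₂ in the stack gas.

Stoichiometric O₂ = 3.5 × 395 = 1382 kmol; O₂ fed = 1382 × 2.153 = 2977 kmol.
N₂ fed = 2977 × 79/21 = 11200 kmol.
Fuel reacted = 0.83 × 395 → ξ = 327.8 kmol.
Outlet (n = n₀ + ν ξ):
  C₂H₆: 395 − 1(327.8) = 67.15
  O₂: 2977 − 3.5(327.8) = 1829
  N₂: 11200 (inert)
  CO₂: 0 + 2(327.8) = 655.7
  H₂O: 0 + 3(327.8) = 983.5
Dry total = 13750 kmol; y_N₂ (dry) = 11200 / 13750 = 0.8144.

0.814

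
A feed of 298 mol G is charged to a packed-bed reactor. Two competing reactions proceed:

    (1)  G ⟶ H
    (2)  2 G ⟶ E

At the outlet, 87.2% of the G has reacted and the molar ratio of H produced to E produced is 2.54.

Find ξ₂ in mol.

ξ₂ = 57.2 mol

Conversion of G: G consumed = 0.872 × 298 = 259.9 mol = 1ξ₁ + 2ξ₂.
Selectivity: 1ξ₁ / (1ξ₂) = 2.54 → ξ₁ = 2.54 ξ₂.
Substitute: (1·2.54 + 2) ξ₂ = 259.9 → ξ₂ = 57.24 mol, ξ₁ = 145.4 mol.
Outlet amounts (n = n₀ + Σ ν·ξ):
  G: 298 − 1(145.4) − 2(57.24) = 38.14
  H: 0 + 1(145.4) = 145.4
  E: 0 + 1(57.24) = 57.24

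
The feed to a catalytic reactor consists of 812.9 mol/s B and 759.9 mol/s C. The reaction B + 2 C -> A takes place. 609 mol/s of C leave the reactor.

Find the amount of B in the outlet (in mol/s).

For C: n = n₀ − 2ξ → 609 = 759.9 − 2ξ, giving ξ = 75.45 mol/s.
Outlet amounts (n = n₀ + ν ξ):
  B: 812.9 − 1(75.45) = 737.5
  C: 759.9 − 2(75.45) = 609
  A: 0 + 1(75.45) = 75.45

737 mol/s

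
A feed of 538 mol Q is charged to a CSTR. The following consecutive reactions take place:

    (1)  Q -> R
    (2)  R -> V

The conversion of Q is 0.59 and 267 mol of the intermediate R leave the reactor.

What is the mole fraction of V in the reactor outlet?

0.0937

Conversion of Q: Q consumed = 1ξ₁ = 0.59 × 538 → ξ₁ = 317.4 mol.
R balance: n_R = 0 + 1ξ₁ − 1ξ₂ = 267 → ξ₂ = (1·317.4 − 267)/1 = 50.42 mol.
Outlet amounts (n = n₀ + Σ ν·ξ):
  Q: 538 − 1(317.4) = 220.6
  R: 0 + 1(317.4) − 1(50.42) = 267
  V: 0 + 1(50.42) = 50.42
Total out = 538 mol; y_V = 50.42 / 538 = 0.09372.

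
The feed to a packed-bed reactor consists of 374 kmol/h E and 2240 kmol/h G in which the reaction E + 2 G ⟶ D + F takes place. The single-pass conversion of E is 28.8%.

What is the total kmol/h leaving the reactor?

2510 kmol/h

E reacted = 0.288 × 374 = 107.7 kmol/h; ν_E = −1, so ξ = 107.7/1 = 107.7 kmol/h.
Outlet amounts (n = n₀ + ν ξ):
  E: 374 − 1(107.7) = 266.3
  G: 2240 − 2(107.7) = 2025
  D: 0 + 1(107.7) = 107.7
  F: 0 + 1(107.7) = 107.7
Total out = 266.3 + 2025 + 107.7 + 107.7 = 2506 kmol/h.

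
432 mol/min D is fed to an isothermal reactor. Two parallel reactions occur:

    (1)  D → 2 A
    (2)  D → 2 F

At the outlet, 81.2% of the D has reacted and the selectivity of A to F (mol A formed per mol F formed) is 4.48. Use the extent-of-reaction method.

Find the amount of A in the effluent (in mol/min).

574 mol/min

Conversion of D: D consumed = 0.812 × 432 = 350.8 mol/min = 1ξ₁ + 1ξ₂.
Selectivity: 2ξ₁ / (2ξ₂) = 4.48 → ξ₁ = 4.48 ξ₂.
Substitute: (1·4.48 + 1) ξ₂ = 350.8 → ξ₂ = 64.01 mol/min, ξ₁ = 286.8 mol/min.
Outlet amounts (n = n₀ + Σ ν·ξ):
  D: 432 − 1(286.8) − 1(64.01) = 81.22
  A: 0 + 2(286.8) = 573.5
  F: 0 + 2(64.01) = 128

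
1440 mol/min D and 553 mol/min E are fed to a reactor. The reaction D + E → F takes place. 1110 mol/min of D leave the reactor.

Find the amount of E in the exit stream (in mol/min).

223 mol/min

For D: n = n₀ − 1ξ → 1110 = 1440 − 1ξ, giving ξ = 330 mol/min.
Outlet amounts (n = n₀ + ν ξ):
  D: 1440 − 1(330) = 1110
  E: 553 − 1(330) = 223
  F: 0 + 1(330) = 330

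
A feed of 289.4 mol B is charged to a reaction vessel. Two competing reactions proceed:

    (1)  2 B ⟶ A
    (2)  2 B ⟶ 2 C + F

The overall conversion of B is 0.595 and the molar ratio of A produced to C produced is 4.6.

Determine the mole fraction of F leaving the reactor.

0.0383

Conversion of B: B consumed = 0.595 × 289.4 = 172.2 mol = 2ξ₁ + 2ξ₂.
Selectivity: 1ξ₁ / (2ξ₂) = 4.6 → ξ₁ = 9.2 ξ₂.
Substitute: (2·9.2 + 2) ξ₂ = 172.2 → ξ₂ = 8.441 mol, ξ₁ = 77.66 mol.
Outlet amounts (n = n₀ + Σ ν·ξ):
  B: 289.4 − 2(77.66) − 2(8.441) = 117.2
  A: 0 + 1(77.66) = 77.66
  C: 0 + 2(8.441) = 16.88
  F: 0 + 1(8.441) = 8.441
Total out = 220.2 mol; y_F = 8.441 / 220.2 = 0.03834.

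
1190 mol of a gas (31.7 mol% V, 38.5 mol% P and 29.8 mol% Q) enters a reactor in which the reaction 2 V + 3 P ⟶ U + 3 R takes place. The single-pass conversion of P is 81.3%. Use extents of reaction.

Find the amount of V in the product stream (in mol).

P reacted = 0.813 × 458.1 = 372.5 mol; ν_P = −3, so ξ = 372.5/3 = 124.2 mol.
Outlet amounts (n = n₀ + ν ξ):
  V: 377.2 − 2(124.2) = 128.9
  P: 458.1 − 3(124.2) = 85.67
  U: 0 + 1(124.2) = 124.2
  R: 0 + 3(124.2) = 372.5
  Q: 354.6 (inert)

129 mol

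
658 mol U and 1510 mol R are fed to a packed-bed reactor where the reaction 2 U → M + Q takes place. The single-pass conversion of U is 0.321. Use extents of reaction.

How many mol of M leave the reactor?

U reacted = 0.321 × 658 = 211.2 mol; ν_U = −2, so ξ = 211.2/2 = 105.6 mol.
Outlet amounts (n = n₀ + ν ξ):
  U: 658 − 2(105.6) = 446.8
  M: 0 + 1(105.6) = 105.6
  Q: 0 + 1(105.6) = 105.6
  R: 1510 (inert)

106 mol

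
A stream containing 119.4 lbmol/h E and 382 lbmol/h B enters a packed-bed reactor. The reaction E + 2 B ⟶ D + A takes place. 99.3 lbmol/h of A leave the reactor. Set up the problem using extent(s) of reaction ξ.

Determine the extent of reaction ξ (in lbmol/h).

ξ = 99.3 lbmol/h

For A: n = n₀ + 1ξ → 99.3 = 0 + 1ξ, giving ξ = 99.3 lbmol/h.
Outlet amounts (n = n₀ + ν ξ):
  E: 119.4 − 1(99.3) = 20.1
  B: 382 − 2(99.3) = 183.4
  D: 0 + 1(99.3) = 99.3
  A: 0 + 1(99.3) = 99.3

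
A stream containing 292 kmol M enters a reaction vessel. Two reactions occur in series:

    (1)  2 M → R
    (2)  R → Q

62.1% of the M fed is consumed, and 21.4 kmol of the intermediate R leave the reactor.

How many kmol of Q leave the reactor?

69.3 kmol

Conversion of M: M consumed = 2ξ₁ = 0.621 × 292 → ξ₁ = 90.67 kmol.
R balance: n_R = 0 + 1ξ₁ − 1ξ₂ = 21.4 → ξ₂ = (1·90.67 − 21.4)/1 = 69.27 kmol.
Outlet amounts (n = n₀ + Σ ν·ξ):
  M: 292 − 2(90.67) = 110.7
  R: 0 + 1(90.67) − 1(69.27) = 21.4
  Q: 0 + 1(69.27) = 69.27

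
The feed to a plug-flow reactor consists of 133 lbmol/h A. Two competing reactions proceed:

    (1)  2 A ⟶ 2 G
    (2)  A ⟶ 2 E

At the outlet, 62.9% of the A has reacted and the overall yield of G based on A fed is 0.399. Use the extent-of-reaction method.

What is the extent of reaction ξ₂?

Yield of G: 2ξ₁ / 133 = 0.399 → ξ₁ = 26.53 lbmol/h.
Conversion of A: 2ξ₁ + 1ξ₂ = 0.629 × 133 = 83.66 → ξ₂ = 30.59 lbmol/h.
Outlet amounts (n = n₀ + Σ ν·ξ):
  A: 133 − 2(26.53) − 1(30.59) = 49.34
  G: 0 + 2(26.53) = 53.07
  E: 0 + 2(30.59) = 61.18

ξ₂ = 30.6 lbmol/h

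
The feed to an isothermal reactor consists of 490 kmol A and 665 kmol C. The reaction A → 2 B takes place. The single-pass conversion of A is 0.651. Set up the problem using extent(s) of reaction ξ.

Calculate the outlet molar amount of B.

A reacted = 0.651 × 490 = 319 kmol; ν_A = −1, so ξ = 319/1 = 319 kmol.
Outlet amounts (n = n₀ + ν ξ):
  A: 490 − 1(319) = 171
  B: 0 + 2(319) = 638
  C: 665 (inert)

638 kmol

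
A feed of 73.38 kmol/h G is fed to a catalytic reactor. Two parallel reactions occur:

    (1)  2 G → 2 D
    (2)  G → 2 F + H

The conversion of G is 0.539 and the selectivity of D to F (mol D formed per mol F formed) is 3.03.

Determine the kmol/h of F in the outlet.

11.2 kmol/h

Conversion of G: G consumed = 0.539 × 73.38 = 39.55 kmol/h = 2ξ₁ + 1ξ₂.
Selectivity: 2ξ₁ / (2ξ₂) = 3.03 → ξ₁ = 3.03 ξ₂.
Substitute: (2·3.03 + 1) ξ₂ = 39.55 → ξ₂ = 5.602 kmol/h, ξ₁ = 16.97 kmol/h.
Outlet amounts (n = n₀ + Σ ν·ξ):
  G: 73.38 − 2(16.97) − 1(5.602) = 33.83
  D: 0 + 2(16.97) = 33.95
  F: 0 + 2(5.602) = 11.2
  H: 0 + 1(5.602) = 5.602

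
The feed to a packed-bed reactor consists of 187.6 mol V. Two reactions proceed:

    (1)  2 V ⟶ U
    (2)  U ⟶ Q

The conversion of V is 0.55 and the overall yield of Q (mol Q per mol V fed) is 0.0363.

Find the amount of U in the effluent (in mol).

Conversion of V: V consumed = 2ξ₁ = 0.55 × 187.6 → ξ₁ = 51.59 mol.
Yield of Q: 1ξ₂ / 187.6 = 0.0363 → ξ₂ = 6.81 mol.
Outlet amounts (n = n₀ + Σ ν·ξ):
  V: 187.6 − 2(51.59) = 84.42
  U: 0 + 1(51.59) − 1(6.81) = 44.78
  Q: 0 + 1(6.81) = 6.81

44.8 mol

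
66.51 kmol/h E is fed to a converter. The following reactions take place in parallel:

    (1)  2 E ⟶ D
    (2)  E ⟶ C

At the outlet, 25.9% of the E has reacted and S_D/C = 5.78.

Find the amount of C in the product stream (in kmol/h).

Conversion of E: E consumed = 0.259 × 66.51 = 17.23 kmol/h = 2ξ₁ + 1ξ₂.
Selectivity: 1ξ₁ / (1ξ₂) = 5.78 → ξ₁ = 5.78 ξ₂.
Substitute: (2·5.78 + 1) ξ₂ = 17.23 → ξ₂ = 1.372 kmol/h, ξ₁ = 7.927 kmol/h.
Outlet amounts (n = n₀ + Σ ν·ξ):
  E: 66.51 − 2(7.927) − 1(1.372) = 49.28
  D: 0 + 1(7.927) = 7.927
  C: 0 + 1(1.372) = 1.372

1.37 kmol/h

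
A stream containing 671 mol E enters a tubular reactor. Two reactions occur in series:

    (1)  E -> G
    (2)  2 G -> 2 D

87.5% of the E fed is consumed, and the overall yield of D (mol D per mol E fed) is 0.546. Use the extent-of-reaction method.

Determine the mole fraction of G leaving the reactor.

Conversion of E: E consumed = 1ξ₁ = 0.875 × 671 → ξ₁ = 587.1 mol.
Yield of D: 2ξ₂ / 671 = 0.546 → ξ₂ = 183.2 mol.
Outlet amounts (n = n₀ + Σ ν·ξ):
  E: 671 − 1(587.1) = 83.88
  G: 0 + 1(587.1) − 2(183.2) = 220.8
  D: 0 + 2(183.2) = 366.4
Total out = 671 mol; y_G = 220.8 / 671 = 0.329.

0.329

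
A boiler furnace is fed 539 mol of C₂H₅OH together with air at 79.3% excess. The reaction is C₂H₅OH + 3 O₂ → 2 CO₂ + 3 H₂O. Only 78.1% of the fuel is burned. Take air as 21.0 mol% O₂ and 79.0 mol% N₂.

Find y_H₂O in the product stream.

Stoichiometric O₂ = 3 × 539 = 1617 mol; O₂ fed = 1617 × 1.793 = 2899 mol.
N₂ fed = 2899 × 79/21 = 10910 mol.
Fuel reacted = 0.781 × 539 → ξ = 421 mol.
Outlet (n = n₀ + ν ξ):
  C₂H₅OH: 539 − 1(421) = 118
  O₂: 2899 − 3(421) = 1636
  N₂: 10910 (inert)
  CO₂: 0 + 2(421) = 841.9
  H₂O: 0 + 3(421) = 1263
Total out = 14770 mol; y_H₂O = 1263 / 14770 = 0.08553.

0.0855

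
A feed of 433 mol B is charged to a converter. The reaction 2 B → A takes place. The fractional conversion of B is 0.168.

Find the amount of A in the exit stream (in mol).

36.4 mol

B reacted = 0.168 × 433 = 72.74 mol; ν_B = −2, so ξ = 72.74/2 = 36.37 mol.
Outlet amounts (n = n₀ + ν ξ):
  B: 433 − 2(36.37) = 360.3
  A: 0 + 1(36.37) = 36.37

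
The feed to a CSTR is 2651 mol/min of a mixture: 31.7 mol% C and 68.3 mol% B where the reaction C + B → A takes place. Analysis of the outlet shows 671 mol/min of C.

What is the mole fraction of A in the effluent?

0.0682

For C: n = n₀ − 1ξ → 671 = 840.4 − 1ξ, giving ξ = 169.4 mol/min.
Outlet amounts (n = n₀ + ν ξ):
  C: 840.4 − 1(169.4) = 671
  B: 1811 − 1(169.4) = 1641
  A: 0 + 1(169.4) = 169.4
Total out = 2482 mol/min; y_A = 169.4 / 2482 = 0.06825.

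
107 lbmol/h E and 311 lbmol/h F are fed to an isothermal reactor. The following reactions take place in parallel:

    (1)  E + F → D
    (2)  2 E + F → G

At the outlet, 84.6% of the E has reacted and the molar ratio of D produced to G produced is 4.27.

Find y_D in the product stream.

Conversion of E: E consumed = 0.846 × 107 = 90.52 lbmol/h = 1ξ₁ + 2ξ₂.
Selectivity: 1ξ₁ / (1ξ₂) = 4.27 → ξ₁ = 4.27 ξ₂.
Substitute: (1·4.27 + 2) ξ₂ = 90.52 → ξ₂ = 14.44 lbmol/h, ξ₁ = 61.65 lbmol/h.
Outlet amounts (n = n₀ + Σ ν·ξ):
  E: 107 − 1(61.65) − 2(14.44) = 16.48
  F: 311 − 1(61.65) − 1(14.44) = 234.9
  D: 0 + 1(61.65) = 61.65
  G: 0 + 1(14.44) = 14.44
Total out = 327.5 lbmol/h; y_D = 61.65 / 327.5 = 0.1882.

0.188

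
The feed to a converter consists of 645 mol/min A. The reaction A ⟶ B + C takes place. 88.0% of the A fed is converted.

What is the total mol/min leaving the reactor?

1210 mol/min

A reacted = 0.88 × 645 = 567.6 mol/min; ν_A = −1, so ξ = 567.6/1 = 567.6 mol/min.
Outlet amounts (n = n₀ + ν ξ):
  A: 645 − 1(567.6) = 77.4
  B: 0 + 1(567.6) = 567.6
  C: 0 + 1(567.6) = 567.6
Total out = 77.4 + 567.6 + 567.6 = 1213 mol/min.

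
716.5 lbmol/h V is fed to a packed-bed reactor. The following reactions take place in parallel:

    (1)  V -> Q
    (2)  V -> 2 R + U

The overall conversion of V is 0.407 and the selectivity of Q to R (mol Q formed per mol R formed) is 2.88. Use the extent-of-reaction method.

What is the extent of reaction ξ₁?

Conversion of V: V consumed = 0.407 × 716.5 = 291.6 lbmol/h = 1ξ₁ + 1ξ₂.
Selectivity: 1ξ₁ / (2ξ₂) = 2.88 → ξ₁ = 5.76 ξ₂.
Substitute: (1·5.76 + 1) ξ₂ = 291.6 → ξ₂ = 43.14 lbmol/h, ξ₁ = 248.5 lbmol/h.
Outlet amounts (n = n₀ + Σ ν·ξ):
  V: 716.5 − 1(248.5) − 1(43.14) = 424.9
  Q: 0 + 1(248.5) = 248.5
  R: 0 + 2(43.14) = 86.28
  U: 0 + 1(43.14) = 43.14

ξ₁ = 248 lbmol/h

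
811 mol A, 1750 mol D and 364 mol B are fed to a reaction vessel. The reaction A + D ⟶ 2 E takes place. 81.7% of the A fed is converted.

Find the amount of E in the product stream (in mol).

1330 mol

A reacted = 0.817 × 811 = 662.6 mol; ν_A = −1, so ξ = 662.6/1 = 662.6 mol.
Outlet amounts (n = n₀ + ν ξ):
  A: 811 − 1(662.6) = 148.4
  D: 1750 − 1(662.6) = 1087
  E: 0 + 2(662.6) = 1325
  B: 364 (inert)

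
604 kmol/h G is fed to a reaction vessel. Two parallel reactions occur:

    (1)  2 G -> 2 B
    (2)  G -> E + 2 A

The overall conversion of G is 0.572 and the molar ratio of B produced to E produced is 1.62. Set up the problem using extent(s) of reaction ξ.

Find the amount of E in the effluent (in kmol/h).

132 kmol/h

Conversion of G: G consumed = 0.572 × 604 = 345.5 kmol/h = 2ξ₁ + 1ξ₂.
Selectivity: 2ξ₁ / (1ξ₂) = 1.62 → ξ₁ = 0.81 ξ₂.
Substitute: (2·0.81 + 1) ξ₂ = 345.5 → ξ₂ = 131.9 kmol/h, ξ₁ = 106.8 kmol/h.
Outlet amounts (n = n₀ + Σ ν·ξ):
  G: 604 − 2(106.8) − 1(131.9) = 258.5
  B: 0 + 2(106.8) = 213.6
  E: 0 + 1(131.9) = 131.9
  A: 0 + 2(131.9) = 263.7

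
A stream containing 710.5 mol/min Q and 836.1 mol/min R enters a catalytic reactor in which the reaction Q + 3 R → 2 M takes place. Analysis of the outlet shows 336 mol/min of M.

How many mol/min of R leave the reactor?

For M: n = n₀ + 2ξ → 336 = 0 + 2ξ, giving ξ = 168 mol/min.
Outlet amounts (n = n₀ + ν ξ):
  Q: 710.5 − 1(168) = 542.5
  R: 836.1 − 3(168) = 332.1
  M: 0 + 2(168) = 336

332 mol/min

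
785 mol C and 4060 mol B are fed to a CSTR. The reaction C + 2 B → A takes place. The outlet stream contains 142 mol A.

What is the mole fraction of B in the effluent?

For A: n = n₀ + 1ξ → 142 = 0 + 1ξ, giving ξ = 142 mol.
Outlet amounts (n = n₀ + ν ξ):
  C: 785 − 1(142) = 643
  B: 4060 − 2(142) = 3776
  A: 0 + 1(142) = 142
Total out = 4561 mol; y_B = 3776 / 4561 = 0.8279.

0.828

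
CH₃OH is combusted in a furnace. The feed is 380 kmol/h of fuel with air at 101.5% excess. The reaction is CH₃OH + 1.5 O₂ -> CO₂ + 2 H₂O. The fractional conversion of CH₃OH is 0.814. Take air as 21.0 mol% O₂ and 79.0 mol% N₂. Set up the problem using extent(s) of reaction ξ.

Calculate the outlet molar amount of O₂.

Stoichiometric O₂ = 1.5 × 380 = 570 kmol/h; O₂ fed = 570 × 2.015 = 1149 kmol/h.
N₂ fed = 1149 × 79/21 = 4321 kmol/h.
Fuel reacted = 0.814 × 380 → ξ = 309.3 kmol/h.
Outlet (n = n₀ + ν ξ):
  CH₃OH: 380 − 1(309.3) = 70.68
  O₂: 1149 − 1.5(309.3) = 684.6
  N₂: 4321 (inert)
  CO₂: 0 + 1(309.3) = 309.3
  H₂O: 0 + 2(309.3) = 618.6

685 kmol/h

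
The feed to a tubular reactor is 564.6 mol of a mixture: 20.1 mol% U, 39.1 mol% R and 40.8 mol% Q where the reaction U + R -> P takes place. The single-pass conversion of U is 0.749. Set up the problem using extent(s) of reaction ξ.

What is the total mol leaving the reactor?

480 mol

U reacted = 0.749 × 113.5 = 85 mol; ν_U = −1, so ξ = 85/1 = 85 mol.
Outlet amounts (n = n₀ + ν ξ):
  U: 113.5 − 1(85) = 28.48
  R: 220.8 − 1(85) = 135.8
  P: 0 + 1(85) = 85
  Q: 230.4 (inert)
Total out = 28.48 + 135.8 + 85 + 230.4 = 479.6 mol.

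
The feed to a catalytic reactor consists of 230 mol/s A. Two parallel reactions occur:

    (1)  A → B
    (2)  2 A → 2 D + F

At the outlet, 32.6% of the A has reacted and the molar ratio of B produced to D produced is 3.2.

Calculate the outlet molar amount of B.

Conversion of A: A consumed = 0.326 × 230 = 74.98 mol/s = 1ξ₁ + 2ξ₂.
Selectivity: 1ξ₁ / (2ξ₂) = 3.2 → ξ₁ = 6.4 ξ₂.
Substitute: (1·6.4 + 2) ξ₂ = 74.98 → ξ₂ = 8.926 mol/s, ξ₁ = 57.13 mol/s.
Outlet amounts (n = n₀ + Σ ν·ξ):
  A: 230 − 1(57.13) − 2(8.926) = 155
  B: 0 + 1(57.13) = 57.13
  D: 0 + 2(8.926) = 17.85
  F: 0 + 1(8.926) = 8.926

57.1 mol/s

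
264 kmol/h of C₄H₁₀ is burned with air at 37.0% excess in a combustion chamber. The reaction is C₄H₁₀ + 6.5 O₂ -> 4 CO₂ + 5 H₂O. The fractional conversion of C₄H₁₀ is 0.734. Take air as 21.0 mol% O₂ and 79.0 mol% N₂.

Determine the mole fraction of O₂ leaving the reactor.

Stoichiometric O₂ = 6.5 × 264 = 1716 kmol/h; O₂ fed = 1716 × 1.370 = 2351 kmol/h.
N₂ fed = 2351 × 79/21 = 8844 kmol/h.
Fuel reacted = 0.734 × 264 → ξ = 193.8 kmol/h.
Outlet (n = n₀ + ν ξ):
  C₄H₁₀: 264 − 1(193.8) = 70.22
  O₂: 2351 − 6.5(193.8) = 1091
  N₂: 8844 (inert)
  CO₂: 0 + 4(193.8) = 775.1
  H₂O: 0 + 5(193.8) = 968.9
Total out = 11750 kmol/h; y_O₂ = 1091 / 11750 = 0.09289.

0.0929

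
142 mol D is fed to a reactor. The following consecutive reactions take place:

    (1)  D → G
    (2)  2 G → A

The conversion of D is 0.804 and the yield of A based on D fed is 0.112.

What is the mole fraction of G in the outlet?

0.653

Conversion of D: D consumed = 1ξ₁ = 0.804 × 142 → ξ₁ = 114.2 mol.
Yield of A: 1ξ₂ / 142 = 0.112 → ξ₂ = 15.9 mol.
Outlet amounts (n = n₀ + Σ ν·ξ):
  D: 142 − 1(114.2) = 27.83
  G: 0 + 1(114.2) − 2(15.9) = 82.36
  A: 0 + 1(15.9) = 15.9
Total out = 126.1 mol; y_G = 82.36 / 126.1 = 0.6532.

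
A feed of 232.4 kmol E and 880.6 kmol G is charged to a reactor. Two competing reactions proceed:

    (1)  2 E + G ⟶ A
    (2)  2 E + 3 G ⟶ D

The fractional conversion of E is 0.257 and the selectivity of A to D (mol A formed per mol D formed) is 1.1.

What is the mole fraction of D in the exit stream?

Conversion of E: E consumed = 0.257 × 232.4 = 59.73 kmol = 2ξ₁ + 2ξ₂.
Selectivity: 1ξ₁ / (1ξ₂) = 1.1 → ξ₁ = 1.1 ξ₂.
Substitute: (2·1.1 + 2) ξ₂ = 59.73 → ξ₂ = 14.22 kmol, ξ₁ = 15.64 kmol.
Outlet amounts (n = n₀ + Σ ν·ξ):
  E: 232.4 − 2(15.64) − 2(14.22) = 172.7
  G: 880.6 − 1(15.64) − 3(14.22) = 822.3
  A: 0 + 1(15.64) = 15.64
  D: 0 + 1(14.22) = 14.22
Total out = 1025 kmol; y_D = 14.22 / 1025 = 0.01388.

0.0139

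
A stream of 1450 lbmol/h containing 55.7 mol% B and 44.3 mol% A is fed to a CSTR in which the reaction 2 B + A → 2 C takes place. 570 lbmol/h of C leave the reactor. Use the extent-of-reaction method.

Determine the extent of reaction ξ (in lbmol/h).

ξ = 285 lbmol/h

For C: n = n₀ + 2ξ → 570 = 0 + 2ξ, giving ξ = 285 lbmol/h.
Outlet amounts (n = n₀ + ν ξ):
  B: 807.6 − 2(285) = 237.6
  A: 642.3 − 1(285) = 357.3
  C: 0 + 2(285) = 570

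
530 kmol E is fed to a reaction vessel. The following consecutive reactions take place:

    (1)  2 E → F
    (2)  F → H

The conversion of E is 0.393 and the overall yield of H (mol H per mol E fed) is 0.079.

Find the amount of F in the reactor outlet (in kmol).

62.3 kmol

Conversion of E: E consumed = 2ξ₁ = 0.393 × 530 → ξ₁ = 104.1 kmol.
Yield of H: 1ξ₂ / 530 = 0.079 → ξ₂ = 41.87 kmol.
Outlet amounts (n = n₀ + Σ ν·ξ):
  E: 530 − 2(104.1) = 321.7
  F: 0 + 1(104.1) − 1(41.87) = 62.28
  H: 0 + 1(41.87) = 41.87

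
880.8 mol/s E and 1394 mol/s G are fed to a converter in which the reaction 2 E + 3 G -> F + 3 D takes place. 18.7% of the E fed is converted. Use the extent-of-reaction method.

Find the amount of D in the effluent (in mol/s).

247 mol/s

E reacted = 0.187 × 880.8 = 164.7 mol/s; ν_E = −2, so ξ = 164.7/2 = 82.35 mol/s.
Outlet amounts (n = n₀ + ν ξ):
  E: 880.8 − 2(82.35) = 716.1
  G: 1394 − 3(82.35) = 1147
  F: 0 + 1(82.35) = 82.35
  D: 0 + 3(82.35) = 247.1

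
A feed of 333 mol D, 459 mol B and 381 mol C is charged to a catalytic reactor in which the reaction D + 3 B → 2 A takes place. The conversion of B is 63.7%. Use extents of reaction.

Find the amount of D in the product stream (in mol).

B reacted = 0.637 × 459 = 292.4 mol; ν_B = −3, so ξ = 292.4/3 = 97.46 mol.
Outlet amounts (n = n₀ + ν ξ):
  D: 333 − 1(97.46) = 235.5
  B: 459 − 3(97.46) = 166.6
  A: 0 + 2(97.46) = 194.9
  C: 381 (inert)

236 mol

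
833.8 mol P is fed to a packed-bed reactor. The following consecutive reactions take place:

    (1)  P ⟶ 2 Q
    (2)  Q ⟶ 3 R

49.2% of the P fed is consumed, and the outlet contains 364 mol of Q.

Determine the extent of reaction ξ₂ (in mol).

Conversion of P: P consumed = 1ξ₁ = 0.492 × 833.8 → ξ₁ = 410.2 mol.
Q balance: n_Q = 0 + 2ξ₁ − 1ξ₂ = 364 → ξ₂ = (2·410.2 − 364)/1 = 456.5 mol.
Outlet amounts (n = n₀ + Σ ν·ξ):
  P: 833.8 − 1(410.2) = 423.6
  Q: 0 + 2(410.2) − 1(456.5) = 364
  R: 0 + 3(456.5) = 1369

ξ₂ = 456 mol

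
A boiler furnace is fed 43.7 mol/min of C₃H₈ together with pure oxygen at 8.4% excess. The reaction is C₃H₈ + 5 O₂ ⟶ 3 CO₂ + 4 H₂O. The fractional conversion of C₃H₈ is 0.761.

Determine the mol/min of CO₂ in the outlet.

Stoichiometric O₂ = 5 × 43.7 = 218.5 mol/min; O₂ fed = 218.5 × 1.084 = 236.9 mol/min.
Fuel reacted = 0.761 × 43.7 → ξ = 33.26 mol/min.
Outlet (n = n₀ + ν ξ):
  C₃H₈: 43.7 − 1(33.26) = 10.44
  O₂: 236.9 − 5(33.26) = 70.58
  CO₂: 0 + 3(33.26) = 99.77
  H₂O: 0 + 4(33.26) = 133

99.8 mol/min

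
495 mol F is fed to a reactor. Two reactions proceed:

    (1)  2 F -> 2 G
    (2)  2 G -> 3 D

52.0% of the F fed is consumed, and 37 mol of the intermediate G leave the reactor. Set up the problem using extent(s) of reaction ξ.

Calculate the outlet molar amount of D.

Conversion of F: F consumed = 2ξ₁ = 0.52 × 495 → ξ₁ = 128.7 mol.
G balance: n_G = 0 + 2ξ₁ − 2ξ₂ = 37 → ξ₂ = (2·128.7 − 37)/2 = 110.2 mol.
Outlet amounts (n = n₀ + Σ ν·ξ):
  F: 495 − 2(128.7) = 237.6
  G: 0 + 2(128.7) − 2(110.2) = 37
  D: 0 + 3(110.2) = 330.6

331 mol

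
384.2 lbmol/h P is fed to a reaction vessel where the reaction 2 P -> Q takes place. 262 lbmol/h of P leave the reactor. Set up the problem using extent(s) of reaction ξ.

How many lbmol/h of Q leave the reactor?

61.1 lbmol/h

For P: n = n₀ − 2ξ → 262 = 384.2 − 2ξ, giving ξ = 61.1 lbmol/h.
Outlet amounts (n = n₀ + ν ξ):
  P: 384.2 − 2(61.1) = 262
  Q: 0 + 1(61.1) = 61.1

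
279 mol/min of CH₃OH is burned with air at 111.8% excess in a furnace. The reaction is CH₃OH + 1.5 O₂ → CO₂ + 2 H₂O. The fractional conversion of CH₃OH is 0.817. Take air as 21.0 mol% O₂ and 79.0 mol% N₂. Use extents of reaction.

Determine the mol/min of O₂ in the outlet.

544 mol/min

Stoichiometric O₂ = 1.5 × 279 = 418.5 mol/min; O₂ fed = 418.5 × 2.118 = 886.4 mol/min.
N₂ fed = 886.4 × 79/21 = 3334 mol/min.
Fuel reacted = 0.817 × 279 → ξ = 227.9 mol/min.
Outlet (n = n₀ + ν ξ):
  CH₃OH: 279 − 1(227.9) = 51.06
  O₂: 886.4 − 1.5(227.9) = 544.5
  N₂: 3334 (inert)
  CO₂: 0 + 1(227.9) = 227.9
  H₂O: 0 + 2(227.9) = 455.9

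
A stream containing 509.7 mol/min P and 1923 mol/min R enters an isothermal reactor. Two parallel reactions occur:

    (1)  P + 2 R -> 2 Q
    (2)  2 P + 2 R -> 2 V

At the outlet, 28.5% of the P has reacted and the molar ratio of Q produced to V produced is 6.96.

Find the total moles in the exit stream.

Conversion of P: P consumed = 0.285 × 509.7 = 145.3 mol/min = 1ξ₁ + 2ξ₂.
Selectivity: 2ξ₁ / (2ξ₂) = 6.96 → ξ₁ = 6.96 ξ₂.
Substitute: (1·6.96 + 2) ξ₂ = 145.3 → ξ₂ = 16.21 mol/min, ξ₁ = 112.8 mol/min.
Outlet amounts (n = n₀ + Σ ν·ξ):
  P: 509.7 − 1(112.8) − 2(16.21) = 364.4
  R: 1923 − 2(112.8) − 2(16.21) = 1665
  Q: 0 + 2(112.8) = 225.7
  V: 0 + 2(16.21) = 32.43
Total out = 364.4 + 1665 + 225.7 + 32.43 = 2287 mol/min.

2290 mol/min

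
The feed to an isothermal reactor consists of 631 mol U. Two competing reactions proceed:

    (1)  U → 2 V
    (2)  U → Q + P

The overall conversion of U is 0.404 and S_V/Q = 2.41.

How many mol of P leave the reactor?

Conversion of U: U consumed = 0.404 × 631 = 254.9 mol = 1ξ₁ + 1ξ₂.
Selectivity: 2ξ₁ / (1ξ₂) = 2.41 → ξ₁ = 1.205 ξ₂.
Substitute: (1·1.205 + 1) ξ₂ = 254.9 → ξ₂ = 115.6 mol, ξ₁ = 139.3 mol.
Outlet amounts (n = n₀ + Σ ν·ξ):
  U: 631 − 1(139.3) − 1(115.6) = 376.1
  V: 0 + 2(139.3) = 278.6
  Q: 0 + 1(115.6) = 115.6
  P: 0 + 1(115.6) = 115.6

116 mol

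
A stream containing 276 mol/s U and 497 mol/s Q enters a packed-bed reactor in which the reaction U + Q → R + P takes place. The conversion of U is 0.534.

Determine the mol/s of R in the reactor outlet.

U reacted = 0.534 × 276 = 147.4 mol/s; ν_U = −1, so ξ = 147.4/1 = 147.4 mol/s.
Outlet amounts (n = n₀ + ν ξ):
  U: 276 − 1(147.4) = 128.6
  Q: 497 − 1(147.4) = 349.6
  R: 0 + 1(147.4) = 147.4
  P: 0 + 1(147.4) = 147.4

147 mol/s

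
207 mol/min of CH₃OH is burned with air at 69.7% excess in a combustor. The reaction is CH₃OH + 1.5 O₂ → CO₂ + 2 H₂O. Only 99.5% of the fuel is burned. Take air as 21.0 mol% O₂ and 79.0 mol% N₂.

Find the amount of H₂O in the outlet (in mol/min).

412 mol/min

Stoichiometric O₂ = 1.5 × 207 = 310.5 mol/min; O₂ fed = 310.5 × 1.697 = 526.9 mol/min.
N₂ fed = 526.9 × 79/21 = 1982 mol/min.
Fuel reacted = 0.995 × 207 → ξ = 206 mol/min.
Outlet (n = n₀ + ν ξ):
  CH₃OH: 207 − 1(206) = 1.035
  O₂: 526.9 − 1.5(206) = 218
  N₂: 1982 (inert)
  CO₂: 0 + 1(206) = 206
  H₂O: 0 + 2(206) = 411.9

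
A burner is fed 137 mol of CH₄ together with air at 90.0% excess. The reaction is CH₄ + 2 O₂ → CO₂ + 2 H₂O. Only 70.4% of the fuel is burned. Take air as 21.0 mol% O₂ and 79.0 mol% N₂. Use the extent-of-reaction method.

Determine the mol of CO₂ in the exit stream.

Stoichiometric O₂ = 2 × 137 = 274 mol; O₂ fed = 274 × 1.900 = 520.6 mol.
N₂ fed = 520.6 × 79/21 = 1958 mol.
Fuel reacted = 0.704 × 137 → ξ = 96.45 mol.
Outlet (n = n₀ + ν ξ):
  CH₄: 137 − 1(96.45) = 40.55
  O₂: 520.6 − 2(96.45) = 327.7
  N₂: 1958 (inert)
  CO₂: 0 + 1(96.45) = 96.45
  H₂O: 0 + 2(96.45) = 192.9

96.4 mol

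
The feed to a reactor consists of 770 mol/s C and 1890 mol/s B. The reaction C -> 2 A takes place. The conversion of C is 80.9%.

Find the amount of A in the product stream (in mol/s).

C reacted = 0.809 × 770 = 622.9 mol/s; ν_C = −1, so ξ = 622.9/1 = 622.9 mol/s.
Outlet amounts (n = n₀ + ν ξ):
  C: 770 − 1(622.9) = 147.1
  A: 0 + 2(622.9) = 1246
  B: 1890 (inert)

1250 mol/s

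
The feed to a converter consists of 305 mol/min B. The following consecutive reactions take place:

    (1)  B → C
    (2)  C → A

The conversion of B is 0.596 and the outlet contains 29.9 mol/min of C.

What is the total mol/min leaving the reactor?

Conversion of B: B consumed = 1ξ₁ = 0.596 × 305 → ξ₁ = 181.8 mol/min.
C balance: n_C = 0 + 1ξ₁ − 1ξ₂ = 29.9 → ξ₂ = (1·181.8 − 29.9)/1 = 151.9 mol/min.
Outlet amounts (n = n₀ + Σ ν·ξ):
  B: 305 − 1(181.8) = 123.2
  C: 0 + 1(181.8) − 1(151.9) = 29.9
  A: 0 + 1(151.9) = 151.9
Total out = 123.2 + 29.9 + 151.9 = 305 mol/min.

305 mol/min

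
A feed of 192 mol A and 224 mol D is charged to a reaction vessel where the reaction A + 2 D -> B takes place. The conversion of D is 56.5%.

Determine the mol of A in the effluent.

129 mol

D reacted = 0.565 × 224 = 126.6 mol; ν_D = −2, so ξ = 126.6/2 = 63.28 mol.
Outlet amounts (n = n₀ + ν ξ):
  A: 192 − 1(63.28) = 128.7
  D: 224 − 2(63.28) = 97.44
  B: 0 + 1(63.28) = 63.28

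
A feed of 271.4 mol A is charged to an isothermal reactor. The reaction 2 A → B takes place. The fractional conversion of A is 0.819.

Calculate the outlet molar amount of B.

A reacted = 0.819 × 271.4 = 222.3 mol; ν_A = −2, so ξ = 222.3/2 = 111.1 mol.
Outlet amounts (n = n₀ + ν ξ):
  A: 271.4 − 2(111.1) = 49.12
  B: 0 + 1(111.1) = 111.1

111 mol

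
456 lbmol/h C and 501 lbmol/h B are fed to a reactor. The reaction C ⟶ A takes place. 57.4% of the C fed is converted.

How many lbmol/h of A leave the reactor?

C reacted = 0.574 × 456 = 261.7 lbmol/h; ν_C = −1, so ξ = 261.7/1 = 261.7 lbmol/h.
Outlet amounts (n = n₀ + ν ξ):
  C: 456 − 1(261.7) = 194.3
  A: 0 + 1(261.7) = 261.7
  B: 501 (inert)

262 lbmol/h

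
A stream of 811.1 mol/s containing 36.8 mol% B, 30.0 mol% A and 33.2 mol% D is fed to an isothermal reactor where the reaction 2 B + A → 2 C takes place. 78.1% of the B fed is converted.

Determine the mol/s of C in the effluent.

B reacted = 0.781 × 298.5 = 233.1 mol/s; ν_B = −2, so ξ = 233.1/2 = 116.6 mol/s.
Outlet amounts (n = n₀ + ν ξ):
  B: 298.5 − 2(116.6) = 65.37
  A: 243.3 − 1(116.6) = 126.8
  C: 0 + 2(116.6) = 233.1
  D: 269.3 (inert)

233 mol/s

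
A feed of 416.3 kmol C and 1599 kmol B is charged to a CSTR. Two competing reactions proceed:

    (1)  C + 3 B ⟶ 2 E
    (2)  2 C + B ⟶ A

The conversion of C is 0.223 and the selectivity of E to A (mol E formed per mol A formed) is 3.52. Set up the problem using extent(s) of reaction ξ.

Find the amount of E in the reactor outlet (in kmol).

86.9 kmol

Conversion of C: C consumed = 0.223 × 416.3 = 92.83 kmol = 1ξ₁ + 2ξ₂.
Selectivity: 2ξ₁ / (1ξ₂) = 3.52 → ξ₁ = 1.76 ξ₂.
Substitute: (1·1.76 + 2) ξ₂ = 92.83 → ξ₂ = 24.69 kmol, ξ₁ = 43.45 kmol.
Outlet amounts (n = n₀ + Σ ν·ξ):
  C: 416.3 − 1(43.45) − 2(24.69) = 323.5
  B: 1599 − 3(43.45) − 1(24.69) = 1444
  E: 0 + 2(43.45) = 86.91
  A: 0 + 1(24.69) = 24.69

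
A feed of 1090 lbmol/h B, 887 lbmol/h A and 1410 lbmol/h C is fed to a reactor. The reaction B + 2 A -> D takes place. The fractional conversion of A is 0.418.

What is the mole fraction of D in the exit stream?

0.0615

A reacted = 0.418 × 887 = 370.8 lbmol/h; ν_A = −2, so ξ = 370.8/2 = 185.4 lbmol/h.
Outlet amounts (n = n₀ + ν ξ):
  B: 1090 − 1(185.4) = 904.6
  A: 887 − 2(185.4) = 516.2
  D: 0 + 1(185.4) = 185.4
  C: 1410 (inert)
Total out = 3016 lbmol/h; y_D = 185.4 / 3016 = 0.06146.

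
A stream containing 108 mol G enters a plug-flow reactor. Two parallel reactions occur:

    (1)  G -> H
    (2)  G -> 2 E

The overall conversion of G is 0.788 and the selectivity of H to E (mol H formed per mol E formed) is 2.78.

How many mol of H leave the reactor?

Conversion of G: G consumed = 0.788 × 108 = 85.1 mol = 1ξ₁ + 1ξ₂.
Selectivity: 1ξ₁ / (2ξ₂) = 2.78 → ξ₁ = 5.56 ξ₂.
Substitute: (1·5.56 + 1) ξ₂ = 85.1 → ξ₂ = 12.97 mol, ξ₁ = 72.13 mol.
Outlet amounts (n = n₀ + Σ ν·ξ):
  G: 108 − 1(72.13) − 1(12.97) = 22.9
  H: 0 + 1(72.13) = 72.13
  E: 0 + 2(12.97) = 25.95

72.1 mol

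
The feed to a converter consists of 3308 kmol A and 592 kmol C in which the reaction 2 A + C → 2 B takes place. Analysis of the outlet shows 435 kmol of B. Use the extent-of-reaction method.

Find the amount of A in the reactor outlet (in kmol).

2870 kmol

For B: n = n₀ + 2ξ → 435 = 0 + 2ξ, giving ξ = 217.5 kmol.
Outlet amounts (n = n₀ + ν ξ):
  A: 3308 − 2(217.5) = 2873
  C: 592 − 1(217.5) = 374.5
  B: 0 + 2(217.5) = 435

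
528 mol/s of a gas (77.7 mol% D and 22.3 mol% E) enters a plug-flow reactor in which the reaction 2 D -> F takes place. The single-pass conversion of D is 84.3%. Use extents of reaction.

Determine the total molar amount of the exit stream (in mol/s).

355 mol/s

D reacted = 0.843 × 410.3 = 345.8 mol/s; ν_D = −2, so ξ = 345.8/2 = 172.9 mol/s.
Outlet amounts (n = n₀ + ν ξ):
  D: 410.3 − 2(172.9) = 64.41
  F: 0 + 1(172.9) = 172.9
  E: 117.7 (inert)
Total out = 64.41 + 172.9 + 117.7 = 355.1 mol/s.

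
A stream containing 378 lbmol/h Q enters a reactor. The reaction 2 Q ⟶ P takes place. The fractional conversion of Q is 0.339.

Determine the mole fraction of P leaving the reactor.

Q reacted = 0.339 × 378 = 128.1 lbmol/h; ν_Q = −2, so ξ = 128.1/2 = 64.07 lbmol/h.
Outlet amounts (n = n₀ + ν ξ):
  Q: 378 − 2(64.07) = 249.9
  P: 0 + 1(64.07) = 64.07
Total out = 313.9 lbmol/h; y_P = 64.07 / 313.9 = 0.2041.

0.204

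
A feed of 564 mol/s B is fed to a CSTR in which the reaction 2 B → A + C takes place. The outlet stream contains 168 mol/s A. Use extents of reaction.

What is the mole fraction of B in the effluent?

For A: n = n₀ + 1ξ → 168 = 0 + 1ξ, giving ξ = 168 mol/s.
Outlet amounts (n = n₀ + ν ξ):
  B: 564 − 2(168) = 228
  A: 0 + 1(168) = 168
  C: 0 + 1(168) = 168
Total out = 564 mol/s; y_B = 228 / 564 = 0.4043.

0.404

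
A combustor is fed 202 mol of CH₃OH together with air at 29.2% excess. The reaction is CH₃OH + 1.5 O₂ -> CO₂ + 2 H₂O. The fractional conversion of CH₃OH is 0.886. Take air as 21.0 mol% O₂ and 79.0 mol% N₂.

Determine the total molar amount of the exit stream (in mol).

2160 mol

Stoichiometric O₂ = 1.5 × 202 = 303 mol; O₂ fed = 303 × 1.292 = 391.5 mol.
N₂ fed = 391.5 × 79/21 = 1473 mol.
Fuel reacted = 0.886 × 202 → ξ = 179 mol.
Outlet (n = n₀ + ν ξ):
  CH₃OH: 202 − 1(179) = 23.03
  O₂: 391.5 − 1.5(179) = 123
  N₂: 1473 (inert)
  CO₂: 0 + 1(179) = 179
  H₂O: 0 + 2(179) = 357.9
Total out = 23.03 + 123 + 1473 + 179 + 357.9 = 2156 mol.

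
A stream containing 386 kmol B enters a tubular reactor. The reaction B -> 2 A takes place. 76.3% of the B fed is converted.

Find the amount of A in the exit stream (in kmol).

589 kmol

B reacted = 0.763 × 386 = 294.5 kmol; ν_B = −1, so ξ = 294.5/1 = 294.5 kmol.
Outlet amounts (n = n₀ + ν ξ):
  B: 386 − 1(294.5) = 91.48
  A: 0 + 2(294.5) = 589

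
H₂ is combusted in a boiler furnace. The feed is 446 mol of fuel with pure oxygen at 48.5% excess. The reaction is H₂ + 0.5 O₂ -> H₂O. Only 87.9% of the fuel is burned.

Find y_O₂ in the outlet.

0.233

Stoichiometric O₂ = 0.5 × 446 = 223 mol; O₂ fed = 223 × 1.485 = 331.2 mol.
Fuel reacted = 0.879 × 446 → ξ = 392 mol.
Outlet (n = n₀ + ν ξ):
  H₂: 446 − 1(392) = 53.97
  O₂: 331.2 − 0.5(392) = 135.1
  H₂O: 0 + 1(392) = 392
Total out = 581.1 mol; y_O₂ = 135.1 / 581.1 = 0.2325.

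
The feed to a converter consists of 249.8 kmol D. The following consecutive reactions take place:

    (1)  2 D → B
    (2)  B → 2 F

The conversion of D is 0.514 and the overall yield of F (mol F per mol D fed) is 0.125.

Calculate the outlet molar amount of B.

Conversion of D: D consumed = 2ξ₁ = 0.514 × 249.8 → ξ₁ = 64.2 kmol.
Yield of F: 2ξ₂ / 249.8 = 0.125 → ξ₂ = 15.61 kmol.
Outlet amounts (n = n₀ + Σ ν·ξ):
  D: 249.8 − 2(64.2) = 121.4
  B: 0 + 1(64.2) − 1(15.61) = 48.59
  F: 0 + 2(15.61) = 31.23

48.6 kmol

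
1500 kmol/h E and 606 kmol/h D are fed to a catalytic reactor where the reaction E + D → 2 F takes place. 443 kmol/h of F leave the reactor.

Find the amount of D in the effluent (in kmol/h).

384 kmol/h

For F: n = n₀ + 2ξ → 443 = 0 + 2ξ, giving ξ = 221.5 kmol/h.
Outlet amounts (n = n₀ + ν ξ):
  E: 1500 − 1(221.5) = 1278
  D: 606 − 1(221.5) = 384.5
  F: 0 + 2(221.5) = 443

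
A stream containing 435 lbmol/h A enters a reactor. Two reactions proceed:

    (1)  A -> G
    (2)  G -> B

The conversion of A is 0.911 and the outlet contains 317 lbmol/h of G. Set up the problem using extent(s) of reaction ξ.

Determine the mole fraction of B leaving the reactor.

0.182

Conversion of A: A consumed = 1ξ₁ = 0.911 × 435 → ξ₁ = 396.3 lbmol/h.
G balance: n_G = 0 + 1ξ₁ − 1ξ₂ = 317 → ξ₂ = (1·396.3 − 317)/1 = 79.29 lbmol/h.
Outlet amounts (n = n₀ + Σ ν·ξ):
  A: 435 − 1(396.3) = 38.71
  G: 0 + 1(396.3) − 1(79.29) = 317
  B: 0 + 1(79.29) = 79.29
Total out = 435 lbmol/h; y_B = 79.29 / 435 = 0.1823.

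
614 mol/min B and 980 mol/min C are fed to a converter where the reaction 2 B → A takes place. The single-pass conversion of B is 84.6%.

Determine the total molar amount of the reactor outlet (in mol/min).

1330 mol/min

B reacted = 0.846 × 614 = 519.4 mol/min; ν_B = −2, so ξ = 519.4/2 = 259.7 mol/min.
Outlet amounts (n = n₀ + ν ξ):
  B: 614 − 2(259.7) = 94.56
  A: 0 + 1(259.7) = 259.7
  C: 980 (inert)
Total out = 94.56 + 259.7 + 980 = 1334 mol/min.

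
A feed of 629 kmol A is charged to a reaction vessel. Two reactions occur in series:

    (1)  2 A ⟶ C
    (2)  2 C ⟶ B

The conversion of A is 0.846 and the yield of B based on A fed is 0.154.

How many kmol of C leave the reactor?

Conversion of A: A consumed = 2ξ₁ = 0.846 × 629 → ξ₁ = 266.1 kmol.
Yield of B: 1ξ₂ / 629 = 0.154 → ξ₂ = 96.87 kmol.
Outlet amounts (n = n₀ + Σ ν·ξ):
  A: 629 − 2(266.1) = 96.87
  C: 0 + 1(266.1) − 2(96.87) = 72.34
  B: 0 + 1(96.87) = 96.87

72.3 kmol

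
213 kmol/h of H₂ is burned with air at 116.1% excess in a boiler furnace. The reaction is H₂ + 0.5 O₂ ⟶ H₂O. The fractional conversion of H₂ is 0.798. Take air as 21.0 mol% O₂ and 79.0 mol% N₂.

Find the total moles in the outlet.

1220 kmol/h

Stoichiometric O₂ = 0.5 × 213 = 106.5 kmol/h; O₂ fed = 106.5 × 2.161 = 230.1 kmol/h.
N₂ fed = 230.1 × 79/21 = 865.8 kmol/h.
Fuel reacted = 0.798 × 213 → ξ = 170 kmol/h.
Outlet (n = n₀ + ν ξ):
  H₂: 213 − 1(170) = 43.03
  O₂: 230.1 − 0.5(170) = 145.2
  N₂: 865.8 (inert)
  H₂O: 0 + 1(170) = 170
Total out = 43.03 + 145.2 + 865.8 + 170 = 1224 kmol/h.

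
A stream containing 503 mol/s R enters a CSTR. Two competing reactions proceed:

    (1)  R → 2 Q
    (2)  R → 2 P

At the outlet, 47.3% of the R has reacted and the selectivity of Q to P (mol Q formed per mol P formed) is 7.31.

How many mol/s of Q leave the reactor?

419 mol/s

Conversion of R: R consumed = 0.473 × 503 = 237.9 mol/s = 1ξ₁ + 1ξ₂.
Selectivity: 2ξ₁ / (2ξ₂) = 7.31 → ξ₁ = 7.31 ξ₂.
Substitute: (1·7.31 + 1) ξ₂ = 237.9 → ξ₂ = 28.63 mol/s, ξ₁ = 209.3 mol/s.
Outlet amounts (n = n₀ + Σ ν·ξ):
  R: 503 − 1(209.3) − 1(28.63) = 265.1
  Q: 0 + 2(209.3) = 418.6
  P: 0 + 2(28.63) = 57.26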